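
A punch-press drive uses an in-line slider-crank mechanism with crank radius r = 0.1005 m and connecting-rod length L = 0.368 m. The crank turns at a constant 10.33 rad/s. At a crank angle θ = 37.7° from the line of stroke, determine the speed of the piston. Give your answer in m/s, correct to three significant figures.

ω = 10.33 rad/s
For an in-line slider-crank, x = r cosθ + √(L² − r² sin²θ), so v = −rω sinθ·[1 + r cosθ/√(L² − r² sin²θ)].
With r = 0.1005 m, L = 0.368 m, θ = 37.7°: √(L² − r² sin²θ) = 0.36283 m.
v = −0.1005·10.33·0.61153·[1 + 0.1005·0.79122/0.36283] = -0.774 m/s.
|v| = 0.774 m/s.

0.774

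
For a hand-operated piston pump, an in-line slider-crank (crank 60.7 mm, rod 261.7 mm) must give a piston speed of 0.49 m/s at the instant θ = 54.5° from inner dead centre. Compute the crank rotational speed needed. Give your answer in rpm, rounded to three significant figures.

For an in-line slider-crank, |v_piston| = rω|sinθ|·[1 + r cosθ/√(L² − r² sin²θ)].
With r = 0.0607 m, L = 0.2617 m, θ = 54.5°: the bracketed kinematic factor |dx/dθ| = 0.056195 m.
ω = v/|dx/dθ| = 0.49/0.056195 = 8.7197 rad/s.
N = 60ω/(2π) = 83.267 rpm.

83.3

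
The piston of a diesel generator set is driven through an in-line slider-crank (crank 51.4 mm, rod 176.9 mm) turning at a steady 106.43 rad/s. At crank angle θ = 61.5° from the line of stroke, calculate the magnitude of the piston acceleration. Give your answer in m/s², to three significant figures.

185

ω = 106.4 rad/s
x(θ) = r cosθ + √(L² − r² sin²θ); with ω constant, a = ω²·d²x/dθ².
d²x/dθ² = −r cosθ − r²(cos2θ)/√u − r⁴ sin²2θ/(4u^{3/2}),  u = L² − r² sin²θ = 0.0292532 m².
Substituting r = 0.0514 m, L = 0.1769 m, θ = 61.5°: d²x/dθ² = -0.016358 m.
a = ω²·d²x/dθ² = (106.4)²·(-0.016358) = -185.3 m/s²;  |a| = 185.3 m/s².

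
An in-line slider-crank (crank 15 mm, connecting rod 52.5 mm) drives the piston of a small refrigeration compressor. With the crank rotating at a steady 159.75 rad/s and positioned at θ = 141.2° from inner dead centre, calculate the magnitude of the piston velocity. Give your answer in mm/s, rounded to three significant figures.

ω = 159.8 rad/s
For an in-line slider-crank, x = r cosθ + √(L² − r² sin²θ), so v = −rω sinθ·[1 + r cosθ/√(L² − r² sin²θ)].
With r = 0.015 m, L = 0.0525 m, θ = 141.2°: √(L² − r² sin²θ) = 0.051652 m.
v = −0.015·159.8·0.62660·[1 + 0.015·-0.77934/0.051652] = -1.1617 m/s.
|v| = 1.1617 m/s = 1161.7 mm/s.

1160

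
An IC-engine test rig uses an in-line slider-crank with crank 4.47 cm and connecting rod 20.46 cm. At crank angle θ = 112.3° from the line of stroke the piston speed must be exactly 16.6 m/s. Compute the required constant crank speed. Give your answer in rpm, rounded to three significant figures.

For an in-line slider-crank, |v_piston| = rω|sinθ|·[1 + r cosθ/√(L² − r² sin²θ)].
With r = 0.0447 m, L = 0.2046 m, θ = 112.3°: the bracketed kinematic factor |dx/dθ| = 0.037856 m.
ω = v/|dx/dθ| = 16.6/0.037856 = 438.5 rad/s.
N = 60ω/(2π) = 4187.4 rpm.

4190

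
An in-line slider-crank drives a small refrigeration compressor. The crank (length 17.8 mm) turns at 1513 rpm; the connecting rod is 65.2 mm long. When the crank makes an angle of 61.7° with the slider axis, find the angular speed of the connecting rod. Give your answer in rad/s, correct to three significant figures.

ω = 158.4 rad/s (converted from 1513 rpm).
The rod makes angle φ with the slider axis where L sinφ = r sinθ; differentiating, L cosφ·φ̇ = r ω cosθ.
L cosφ = √(L² − r² sin²θ) = 0.063288 m.
|ω_rod| = r ω |cosθ| / √(L² − r² sin²θ) = 0.0178·158.4·0.47409/0.063288 = 21.126 rad/s.

21.1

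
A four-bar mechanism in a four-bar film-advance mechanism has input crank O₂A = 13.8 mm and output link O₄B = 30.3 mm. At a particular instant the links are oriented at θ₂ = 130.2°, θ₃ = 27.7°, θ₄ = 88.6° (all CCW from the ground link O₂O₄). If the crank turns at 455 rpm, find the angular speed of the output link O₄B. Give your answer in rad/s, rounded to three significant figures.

24.2

ω₂ = 47.65 rad/s (from 455 rpm).
Differentiating the loop-closure r₂e^{iθ₂}+r₃e^{iθ₃}=r₁+r₄e^{iθ₄} gives r₂ω₂e^{iθ₂}+r₃ω₃e^{iθ₃}=r₄ω₄e^{iθ₄}.
Eliminating the other unknown: ω₄ = r₂ω₂ sin(θ₂−θ₃) / [r₄ sin(θ₄−θ₃)].
Numerator sine = +0.97630; denominator sine = +0.87377.
Result = 0.0138·47.65·(+0.97630) / (0.0303·(+0.87377)) = +24.247 rad/s; magnitude 24.247 rad/s.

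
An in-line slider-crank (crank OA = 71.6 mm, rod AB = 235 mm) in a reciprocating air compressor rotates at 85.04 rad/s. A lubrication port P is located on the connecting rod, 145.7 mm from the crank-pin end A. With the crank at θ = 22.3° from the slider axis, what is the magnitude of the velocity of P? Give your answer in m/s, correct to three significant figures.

3.46

ω = 85.04 rad/s.  Crank-pin speed |V_A| = rω = 6.0889 m/s, perpendicular to OA.
Rod angle: sinφ = −(r/L) sinθ ⇒ φ = -6.639°; ω_rod = −rω cosθ/√(L²−r²sin²θ) = -24.134 rad/s.
V_P = V_A + ω_rod × AP, with AP = 0.1457 m along the rod.
Components: V_Px = −rω sinθ − a·ω_rod·sinφ = -2.717 m/s;  V_Py = rω cosθ + a·ω_rod·cosφ = +2.1407 m/s.
|V_P| = √(V_Px² + V_Py²) = 3.459 m/s.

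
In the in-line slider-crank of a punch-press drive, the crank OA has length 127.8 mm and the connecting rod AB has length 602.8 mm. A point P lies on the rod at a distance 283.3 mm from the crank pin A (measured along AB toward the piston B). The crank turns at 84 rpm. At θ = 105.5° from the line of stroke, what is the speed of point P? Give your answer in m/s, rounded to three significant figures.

1.07

ω = 8.796 rad/s.  Crank-pin speed |V_A| = rω = 1.1242 m/s, perpendicular to OA.
Rod angle: sinφ = −(r/L) sinθ ⇒ φ = -11.789°; ω_rod = −rω cosθ/√(L²−r²sin²θ) = +0.50912 rad/s.
V_P = V_A + ω_rod × AP, with AP = 0.2833 m along the rod.
Components: V_Px = −rω sinθ − a·ω_rod·sinφ = -1.0538 m/s;  V_Py = rω cosθ + a·ω_rod·cosφ = -0.15923 m/s.
|V_P| = √(V_Px² + V_Py²) = 1.0658 m/s.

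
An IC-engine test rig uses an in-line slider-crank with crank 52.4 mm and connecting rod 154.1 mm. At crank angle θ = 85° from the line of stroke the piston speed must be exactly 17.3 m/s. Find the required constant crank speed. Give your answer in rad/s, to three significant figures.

321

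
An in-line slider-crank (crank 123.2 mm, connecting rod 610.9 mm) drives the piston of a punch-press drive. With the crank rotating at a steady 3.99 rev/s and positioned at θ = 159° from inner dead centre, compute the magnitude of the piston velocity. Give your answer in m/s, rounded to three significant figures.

0.898

ω = 2π·3.99 = 25.07 rad/s
For an in-line slider-crank, x = r cosθ + √(L² − r² sin²θ), so v = −rω sinθ·[1 + r cosθ/√(L² − r² sin²θ)].
With r = 0.1232 m, L = 0.6109 m, θ = 159°: √(L² − r² sin²θ) = 0.6093 m.
v = −0.1232·25.07·0.35837·[1 + 0.1232·-0.93358/0.6093] = -0.89792 m/s.
|v| = 0.89792 m/s.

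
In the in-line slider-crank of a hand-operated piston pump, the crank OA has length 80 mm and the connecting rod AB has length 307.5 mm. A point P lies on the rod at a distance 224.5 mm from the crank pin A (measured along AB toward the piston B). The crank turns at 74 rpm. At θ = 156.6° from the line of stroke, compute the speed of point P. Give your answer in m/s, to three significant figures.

0.255

ω = 7.749 rad/s.  Crank-pin speed |V_A| = rω = 0.61994 m/s, perpendicular to OA.
Rod angle: sinφ = −(r/L) sinθ ⇒ φ = -5.931°; ω_rod = −rω cosθ/√(L²−r²sin²θ) = +1.8602 rad/s.
V_P = V_A + ω_rod × AP, with AP = 0.2245 m along the rod.
Components: V_Px = −rω sinθ − a·ω_rod·sinφ = -0.20306 m/s;  V_Py = rω cosθ + a·ω_rod·cosφ = -0.15357 m/s.
|V_P| = √(V_Px² + V_Py²) = 0.25459 m/s.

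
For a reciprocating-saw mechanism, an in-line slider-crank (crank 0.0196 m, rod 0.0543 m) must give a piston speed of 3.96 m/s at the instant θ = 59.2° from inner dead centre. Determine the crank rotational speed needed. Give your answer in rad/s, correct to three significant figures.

197

For an in-line slider-crank, |v_piston| = rω|sinθ|·[1 + r cosθ/√(L² − r² sin²θ)].
With r = 0.0196 m, L = 0.0543 m, θ = 59.2°: the bracketed kinematic factor |dx/dθ| = 0.020109 m.
ω = v/|dx/dθ| = 3.96/0.020109 = 196.93 rad/s.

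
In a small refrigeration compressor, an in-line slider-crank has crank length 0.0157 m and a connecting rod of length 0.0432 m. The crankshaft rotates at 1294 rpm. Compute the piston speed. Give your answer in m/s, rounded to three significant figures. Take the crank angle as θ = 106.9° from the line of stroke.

ω = 2π·1294/60 = 135.5 rad/s
For an in-line slider-crank, x = r cosθ + √(L² − r² sin²θ), so v = −rω sinθ·[1 + r cosθ/√(L² − r² sin²θ)].
With r = 0.0157 m, L = 0.0432 m, θ = 106.9°: √(L² − r² sin²θ) = 0.040504 m.
v = −0.0157·135.5·0.95681·[1 + 0.0157·-0.29070/0.040504] = -1.8062 m/s.
|v| = 1.8062 m/s.

1.81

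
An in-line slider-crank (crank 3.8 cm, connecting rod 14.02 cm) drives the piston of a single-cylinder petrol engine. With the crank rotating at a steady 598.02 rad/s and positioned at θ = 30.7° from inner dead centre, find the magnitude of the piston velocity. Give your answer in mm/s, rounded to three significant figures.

14300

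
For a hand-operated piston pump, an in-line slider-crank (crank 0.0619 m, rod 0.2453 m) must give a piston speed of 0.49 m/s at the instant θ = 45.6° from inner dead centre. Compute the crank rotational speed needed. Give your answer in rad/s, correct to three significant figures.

For an in-line slider-crank, |v_piston| = rω|sinθ|·[1 + r cosθ/√(L² − r² sin²θ)].
With r = 0.0619 m, L = 0.2453 m, θ = 45.6°: the bracketed kinematic factor |dx/dθ| = 0.052164 m.
ω = v/|dx/dθ| = 0.49/0.052164 = 9.3934 rad/s.

9.39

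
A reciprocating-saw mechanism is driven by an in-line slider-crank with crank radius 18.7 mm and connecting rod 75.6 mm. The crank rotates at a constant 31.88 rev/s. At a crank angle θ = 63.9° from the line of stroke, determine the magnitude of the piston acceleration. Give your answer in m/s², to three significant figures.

215

ω = 2π·31.9 = 200.3 rad/s
x(θ) = r cosθ + √(L² − r² sin²θ); with ω constant, a = ω²·d²x/dθ².
d²x/dθ² = −r cosθ − r²(cos2θ)/√u − r⁴ sin²2θ/(4u^{3/2}),  u = L² − r² sin²θ = 0.00543335 m².
Substituting r = 0.0187 m, L = 0.0756 m, θ = 63.9°: d²x/dθ² = -0.0053669 m.
a = ω²·d²x/dθ² = (200.3)²·(-0.0053669) = -215.34 m/s²;  |a| = 215.34 m/s².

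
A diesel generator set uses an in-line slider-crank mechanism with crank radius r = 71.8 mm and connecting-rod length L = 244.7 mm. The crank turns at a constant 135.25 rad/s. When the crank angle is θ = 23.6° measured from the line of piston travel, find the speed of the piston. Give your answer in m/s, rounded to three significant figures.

4.94

ω = 135.2 rad/s
For an in-line slider-crank, x = r cosθ + √(L² − r² sin²θ), so v = −rω sinθ·[1 + r cosθ/√(L² − r² sin²θ)].
With r = 0.0718 m, L = 0.2447 m, θ = 23.6°: √(L² − r² sin²θ) = 0.24301 m.
v = −0.0718·135.2·0.40035·[1 + 0.0718·0.91636/0.24301] = -4.9404 m/s.
|v| = 4.9404 m/s.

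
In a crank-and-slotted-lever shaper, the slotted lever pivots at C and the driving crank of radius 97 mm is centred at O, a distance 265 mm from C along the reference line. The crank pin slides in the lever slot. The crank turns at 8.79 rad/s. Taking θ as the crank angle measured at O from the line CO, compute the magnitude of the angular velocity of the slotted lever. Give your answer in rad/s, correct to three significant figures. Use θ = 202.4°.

3.93

ω = 8.79 rad/s
Crank pin A relative to C: A = (d + r cosθ, r sinθ); lever angle φ = atan2(r sinθ, d + r cosθ).
Differentiating tanφ: φ̇ = rω(d cosθ + r)/(d² + r² + 2dr cosθ).
d² + r² + 2dr cosθ = |CA|² = 0.0321031 m²;  d cosθ + r = -0.148 m.
|ω_lever| = |0.097·8.79·-0.148| / 0.0321031 = 3.9309 rad/s.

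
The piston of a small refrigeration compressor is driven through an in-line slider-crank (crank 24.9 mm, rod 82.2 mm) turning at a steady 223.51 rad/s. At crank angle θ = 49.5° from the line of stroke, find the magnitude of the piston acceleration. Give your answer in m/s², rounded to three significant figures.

756

ω = 223.5 rad/s
x(θ) = r cosθ + √(L² − r² sin²θ); with ω constant, a = ω²·d²x/dθ².
d²x/dθ² = −r cosθ − r²(cos2θ)/√u − r⁴ sin²2θ/(4u^{3/2}),  u = L² − r² sin²θ = 0.00639834 m².
Substituting r = 0.0249 m, L = 0.0822 m, θ = 49.5°: d²x/dθ² = -0.015142 m.
a = ω²·d²x/dθ² = (223.5)²·(-0.015142) = -756.44 m/s²;  |a| = 756.44 m/s².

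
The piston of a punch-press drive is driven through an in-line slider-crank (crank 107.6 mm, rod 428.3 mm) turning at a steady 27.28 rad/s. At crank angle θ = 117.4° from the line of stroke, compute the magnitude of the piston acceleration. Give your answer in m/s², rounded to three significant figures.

48.5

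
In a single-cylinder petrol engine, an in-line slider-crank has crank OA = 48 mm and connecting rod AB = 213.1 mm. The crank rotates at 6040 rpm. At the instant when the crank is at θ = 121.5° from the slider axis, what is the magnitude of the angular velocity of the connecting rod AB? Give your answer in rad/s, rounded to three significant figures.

75.9

ω = 632.5 rad/s (converted from 6040 rpm).
The rod makes angle φ with the slider axis where L sinφ = r sinθ; differentiating, L cosφ·φ̇ = r ω cosθ.
L cosφ = √(L² − r² sin²θ) = 0.20913 m.
|ω_rod| = r ω |cosθ| / √(L² − r² sin²θ) = 0.048·632.5·0.52250/0.20913 = 75.852 rad/s.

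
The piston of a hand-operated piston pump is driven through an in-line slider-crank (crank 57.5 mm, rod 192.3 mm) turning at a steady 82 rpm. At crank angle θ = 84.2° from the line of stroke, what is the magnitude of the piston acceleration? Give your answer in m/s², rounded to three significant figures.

ω = 2π·82/60 = 8.587 rad/s
x(θ) = r cosθ + √(L² − r² sin²θ); with ω constant, a = ω²·d²x/dθ².
d²x/dθ² = −r cosθ − r²(cos2θ)/√u − r⁴ sin²2θ/(4u^{3/2}),  u = L² − r² sin²θ = 0.0337068 m².
Substituting r = 0.0575 m, L = 0.1923 m, θ = 84.2°: d²x/dθ² = +0.011812 m.
a = ω²·d²x/dθ² = (8.587)²·(+0.011812) = +0.87099 m/s²;  |a| = 0.87099 m/s².

0.871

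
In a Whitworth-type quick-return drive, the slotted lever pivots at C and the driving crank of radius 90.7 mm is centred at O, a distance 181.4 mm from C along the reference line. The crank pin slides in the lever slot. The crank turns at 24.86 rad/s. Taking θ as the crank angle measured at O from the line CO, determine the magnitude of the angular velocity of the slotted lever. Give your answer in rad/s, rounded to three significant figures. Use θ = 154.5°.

ω = 24.86 rad/s
Crank pin A relative to C: A = (d + r cosθ, r sinθ); lever angle φ = atan2(r sinθ, d + r cosθ).
Differentiating tanφ: φ̇ = rω(d cosθ + r)/(d² + r² + 2dr cosθ).
d² + r² + 2dr cosθ = |CA|² = 0.011432 m²;  d cosθ + r = -0.073029 m.
|ω_lever| = |0.0907·24.86·-0.073029| / 0.011432 = 14.404 rad/s.

14.4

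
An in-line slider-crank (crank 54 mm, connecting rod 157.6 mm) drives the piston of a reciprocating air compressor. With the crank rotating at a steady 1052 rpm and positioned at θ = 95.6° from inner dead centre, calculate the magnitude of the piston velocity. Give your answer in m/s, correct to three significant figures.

5.71

ω = 2π·1052/60 = 110.2 rad/s
For an in-line slider-crank, x = r cosθ + √(L² − r² sin²θ), so v = −rω sinθ·[1 + r cosθ/√(L² − r² sin²θ)].
With r = 0.054 m, L = 0.1576 m, θ = 95.6°: √(L² − r² sin²θ) = 0.14815 m.
v = −0.054·110.2·0.99523·[1 + 0.054·-0.09758/0.14815] = -5.7099 m/s.
|v| = 5.7099 m/s.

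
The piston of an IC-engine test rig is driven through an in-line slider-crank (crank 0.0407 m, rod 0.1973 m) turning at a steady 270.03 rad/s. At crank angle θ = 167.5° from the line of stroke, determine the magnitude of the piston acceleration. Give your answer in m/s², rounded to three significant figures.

2340

ω = 270 rad/s
x(θ) = r cosθ + √(L² − r² sin²θ); with ω constant, a = ω²·d²x/dθ².
d²x/dθ² = −r cosθ − r²(cos2θ)/√u − r⁴ sin²2θ/(4u^{3/2}),  u = L² − r² sin²θ = 0.0388497 m².
Substituting r = 0.0407 m, L = 0.1973 m, θ = 167.5°: d²x/dθ² = +0.032102 m.
a = ω²·d²x/dθ² = (270)²·(+0.032102) = +2340.8 m/s²;  |a| = 2340.8 m/s².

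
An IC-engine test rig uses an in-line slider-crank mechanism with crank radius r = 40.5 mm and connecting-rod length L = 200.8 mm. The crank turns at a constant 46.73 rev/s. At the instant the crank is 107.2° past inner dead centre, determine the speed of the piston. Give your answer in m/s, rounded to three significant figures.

ω = 2π·46.7 = 293.6 rad/s
For an in-line slider-crank, x = r cosθ + √(L² − r² sin²θ), so v = −rω sinθ·[1 + r cosθ/√(L² − r² sin²θ)].
With r = 0.0405 m, L = 0.2008 m, θ = 107.2°: √(L² − r² sin²θ) = 0.19704 m.
v = −0.0405·293.6·0.95528·[1 + 0.0405·-0.29571/0.19704] = -10.669 m/s.
|v| = 10.669 m/s.

10.7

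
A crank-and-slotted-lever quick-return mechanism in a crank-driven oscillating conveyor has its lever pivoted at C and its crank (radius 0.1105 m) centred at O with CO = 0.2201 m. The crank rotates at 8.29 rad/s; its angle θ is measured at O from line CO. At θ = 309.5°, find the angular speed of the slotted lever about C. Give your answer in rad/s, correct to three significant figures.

ω = 8.29 rad/s
Crank pin A relative to C: A = (d + r cosθ, r sinθ); lever angle φ = atan2(r sinθ, d + r cosθ).
Differentiating tanφ: φ̇ = rω(d cosθ + r)/(d² + r² + 2dr cosθ).
d² + r² + 2dr cosθ = |CA|² = 0.0915944 m²;  d cosθ + r = +0.2505 m.
|ω_lever| = |0.1105·8.29·+0.2505| / 0.0915944 = 2.5053 rad/s.

2.51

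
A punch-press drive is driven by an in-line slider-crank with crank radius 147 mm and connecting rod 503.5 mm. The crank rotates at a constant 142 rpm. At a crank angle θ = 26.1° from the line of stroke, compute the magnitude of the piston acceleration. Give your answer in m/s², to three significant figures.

35.2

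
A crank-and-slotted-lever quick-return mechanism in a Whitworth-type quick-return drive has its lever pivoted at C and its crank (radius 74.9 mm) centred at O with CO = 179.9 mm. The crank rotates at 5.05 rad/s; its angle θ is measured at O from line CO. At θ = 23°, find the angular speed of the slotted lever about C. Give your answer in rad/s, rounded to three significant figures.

1.45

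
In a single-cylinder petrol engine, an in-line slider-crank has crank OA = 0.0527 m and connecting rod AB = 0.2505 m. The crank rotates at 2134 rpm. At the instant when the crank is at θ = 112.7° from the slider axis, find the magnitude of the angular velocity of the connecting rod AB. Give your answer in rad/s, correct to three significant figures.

18.5

ω = 223.5 rad/s (converted from 2134 rpm).
The rod makes angle φ with the slider axis where L sinφ = r sinθ; differentiating, L cosφ·φ̇ = r ω cosθ.
L cosφ = √(L² − r² sin²θ) = 0.24574 m.
|ω_rod| = r ω |cosθ| / √(L² − r² sin²θ) = 0.0527·223.5·0.38591/0.24574 = 18.495 rad/s.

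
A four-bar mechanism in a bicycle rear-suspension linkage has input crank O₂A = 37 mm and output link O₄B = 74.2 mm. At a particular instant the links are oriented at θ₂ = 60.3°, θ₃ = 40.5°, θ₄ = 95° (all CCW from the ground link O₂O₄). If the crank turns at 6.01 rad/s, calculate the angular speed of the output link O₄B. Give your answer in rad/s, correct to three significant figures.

1.25

ω₂ = 6.01 rad/s
Differentiating the loop-closure r₂e^{iθ₂}+r₃e^{iθ₃}=r₁+r₄e^{iθ₄} gives r₂ω₂e^{iθ₂}+r₃ω₃e^{iθ₃}=r₄ω₄e^{iθ₄}.
Eliminating the other unknown: ω₄ = r₂ω₂ sin(θ₂−θ₃) / [r₄ sin(θ₄−θ₃)].
Numerator sine = +0.33874; denominator sine = +0.81412.
Result = 0.037·6.01·(+0.33874) / (0.0742·(+0.81412)) = +1.247 rad/s; magnitude 1.247 rad/s.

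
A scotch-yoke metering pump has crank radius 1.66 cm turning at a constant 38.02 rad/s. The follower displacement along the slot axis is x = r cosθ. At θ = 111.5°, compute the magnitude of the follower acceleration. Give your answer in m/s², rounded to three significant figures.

ω = 38.02 rad/s
x = r cosθ ⇒ ẍ = −rω² cosθ (ω constant).
|a| = rω²|cosθ| = 0.0166·(38.02)²·|cos 111.5°| = 8.7944 m/s².

8.79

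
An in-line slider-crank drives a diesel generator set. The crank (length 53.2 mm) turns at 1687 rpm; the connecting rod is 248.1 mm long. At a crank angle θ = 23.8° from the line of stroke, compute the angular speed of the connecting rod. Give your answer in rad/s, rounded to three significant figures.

34.8

ω = 176.7 rad/s (converted from 1687 rpm).
The rod makes angle φ with the slider axis where L sinφ = r sinθ; differentiating, L cosφ·φ̇ = r ω cosθ.
L cosφ = √(L² − r² sin²θ) = 0.24717 m.
|ω_rod| = r ω |cosθ| / √(L² − r² sin²θ) = 0.0532·176.7·0.91496/0.24717 = 34.791 rad/s.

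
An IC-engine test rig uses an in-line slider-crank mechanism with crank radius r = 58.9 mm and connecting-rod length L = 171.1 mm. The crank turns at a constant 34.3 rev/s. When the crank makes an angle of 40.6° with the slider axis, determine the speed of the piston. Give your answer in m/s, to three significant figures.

ω = 2π·34.3 = 215.5 rad/s
For an in-line slider-crank, x = r cosθ + √(L² − r² sin²θ), so v = −rω sinθ·[1 + r cosθ/√(L² − r² sin²θ)].
With r = 0.0589 m, L = 0.1711 m, θ = 40.6°: √(L² − r² sin²θ) = 0.16675 m.
v = −0.0589·215.5·0.65077·[1 + 0.0589·0.75927/0.16675] = -10.476 m/s.
|v| = 10.476 m/s.

10.5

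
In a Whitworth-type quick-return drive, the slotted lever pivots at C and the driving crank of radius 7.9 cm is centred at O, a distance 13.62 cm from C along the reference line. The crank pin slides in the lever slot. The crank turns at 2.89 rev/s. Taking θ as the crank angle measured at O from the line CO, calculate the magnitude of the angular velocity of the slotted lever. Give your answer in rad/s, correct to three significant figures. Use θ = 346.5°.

6.63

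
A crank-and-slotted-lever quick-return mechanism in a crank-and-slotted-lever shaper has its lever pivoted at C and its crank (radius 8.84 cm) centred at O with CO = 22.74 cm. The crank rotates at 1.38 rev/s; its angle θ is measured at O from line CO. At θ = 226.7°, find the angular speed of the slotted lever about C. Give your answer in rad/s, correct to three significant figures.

ω = 8.671 rad/s (from 1.38 rev/s).
Crank pin A relative to C: A = (d + r cosθ, r sinθ); lever angle φ = atan2(r sinθ, d + r cosθ).
Differentiating tanφ: φ̇ = rω(d cosθ + r)/(d² + r² + 2dr cosθ).
d² + r² + 2dr cosθ = |CA|² = 0.0319525 m²;  d cosθ + r = -0.067555 m.
|ω_lever| = |0.0884·8.671·-0.067555| / 0.0319525 = 1.6206 rad/s.

1.62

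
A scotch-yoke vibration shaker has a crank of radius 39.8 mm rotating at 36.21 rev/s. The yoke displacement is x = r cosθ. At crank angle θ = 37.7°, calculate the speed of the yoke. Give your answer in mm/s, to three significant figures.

ω = 227.5 rad/s (from 36.21 rev/s).
x = r cosθ ⇒ ẋ = −rω sinθ.
|v| = rω|sinθ| = 0.0398·227.5·|sin 37.7°| = 5.5374 m/s = 5537.4 mm/s.

5540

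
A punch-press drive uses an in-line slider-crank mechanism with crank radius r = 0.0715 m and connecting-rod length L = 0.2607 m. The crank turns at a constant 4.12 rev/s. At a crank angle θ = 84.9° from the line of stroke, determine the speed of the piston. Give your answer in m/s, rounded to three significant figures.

ω = 2π·4.12 = 25.89 rad/s
For an in-line slider-crank, x = r cosθ + √(L² − r² sin²θ), so v = −rω sinθ·[1 + r cosθ/√(L² − r² sin²θ)].
With r = 0.0715 m, L = 0.2607 m, θ = 84.9°: √(L² − r² sin²θ) = 0.25078 m.
v = −0.0715·25.89·0.99604·[1 + 0.0715·0.08889/0.25078] = -1.8903 m/s.
|v| = 1.8903 m/s.

1.89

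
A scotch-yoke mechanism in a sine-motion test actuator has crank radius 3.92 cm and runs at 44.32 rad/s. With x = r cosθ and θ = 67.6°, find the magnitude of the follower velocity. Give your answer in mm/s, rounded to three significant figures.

ω = 44.32 rad/s
x = r cosθ ⇒ ẋ = −rω sinθ.
|v| = rω|sinθ| = 0.0392·44.32·|sin 67.6°| = 1.6063 m/s = 1606.3 mm/s.

1610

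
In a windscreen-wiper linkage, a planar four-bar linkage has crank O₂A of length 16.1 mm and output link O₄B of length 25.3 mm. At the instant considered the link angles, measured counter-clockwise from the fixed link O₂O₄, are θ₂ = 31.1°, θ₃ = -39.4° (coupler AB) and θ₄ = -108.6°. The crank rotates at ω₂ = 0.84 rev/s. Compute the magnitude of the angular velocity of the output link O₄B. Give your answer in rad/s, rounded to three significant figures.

ω₂ = 5.278 rad/s (from 0.84 rev/s).
Differentiating the loop-closure r₂e^{iθ₂}+r₃e^{iθ₃}=r₁+r₄e^{iθ₄} gives r₂ω₂e^{iθ₂}+r₃ω₃e^{iθ₃}=r₄ω₄e^{iθ₄}.
Eliminating the other unknown: ω₄ = r₂ω₂ sin(θ₂−θ₃) / [r₄ sin(θ₄−θ₃)].
Numerator sine = +0.94264; denominator sine = -0.93483.
Result = 0.0161·5.278·(+0.94264) / (0.0253·(-0.93483)) = -3.3867 rad/s; magnitude 3.3867 rad/s.

3.39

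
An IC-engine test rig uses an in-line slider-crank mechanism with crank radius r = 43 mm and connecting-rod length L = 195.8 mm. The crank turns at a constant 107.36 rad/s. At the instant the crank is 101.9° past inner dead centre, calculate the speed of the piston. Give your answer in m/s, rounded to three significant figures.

ω = 107.4 rad/s
For an in-line slider-crank, x = r cosθ + √(L² − r² sin²θ), so v = −rω sinθ·[1 + r cosθ/√(L² − r² sin²θ)].
With r = 0.043 m, L = 0.1958 m, θ = 101.9°: √(L² − r² sin²θ) = 0.19123 m.
v = −0.043·107.4·0.97851·[1 + 0.043·-0.20620/0.19123] = -4.3078 m/s.
|v| = 4.3078 m/s.

4.31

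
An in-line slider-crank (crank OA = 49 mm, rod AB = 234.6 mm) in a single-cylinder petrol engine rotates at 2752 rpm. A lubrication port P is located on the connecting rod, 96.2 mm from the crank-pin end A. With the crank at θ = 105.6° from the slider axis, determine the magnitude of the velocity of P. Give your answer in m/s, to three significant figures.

13.5

ω = 288.2 rad/s.  Crank-pin speed |V_A| = rω = 14.121 m/s, perpendicular to OA.
Rod angle: sinφ = −(r/L) sinθ ⇒ φ = -11.606°; ω_rod = −rω cosθ/√(L²−r²sin²θ) = +16.525 rad/s.
V_P = V_A + ω_rod × AP, with AP = 0.0962 m along the rod.
Components: V_Px = −rω sinθ − a·ω_rod·sinφ = -13.281 m/s;  V_Py = rω cosθ + a·ω_rod·cosφ = -2.2403 m/s.
|V_P| = √(V_Px² + V_Py²) = 13.469 m/s.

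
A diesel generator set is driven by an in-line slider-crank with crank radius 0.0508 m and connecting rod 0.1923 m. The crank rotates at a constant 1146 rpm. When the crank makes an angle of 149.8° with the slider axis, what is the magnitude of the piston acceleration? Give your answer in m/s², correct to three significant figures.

ω = 2π·1146/60 = 120 rad/s
x(θ) = r cosθ + √(L² − r² sin²θ); with ω constant, a = ω²·d²x/dθ².
d²x/dθ² = −r cosθ − r²(cos2θ)/√u − r⁴ sin²2θ/(4u^{3/2}),  u = L² − r² sin²θ = 0.0363263 m².
Substituting r = 0.0508 m, L = 0.1923 m, θ = 149.8°: d²x/dθ² = +0.037035 m.
a = ω²·d²x/dθ² = (120)²·(+0.037035) = +533.39 m/s²;  |a| = 533.39 m/s².

533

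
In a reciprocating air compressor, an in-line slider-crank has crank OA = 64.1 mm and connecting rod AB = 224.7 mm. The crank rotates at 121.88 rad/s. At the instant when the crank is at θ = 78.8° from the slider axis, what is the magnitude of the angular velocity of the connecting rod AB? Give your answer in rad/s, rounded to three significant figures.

ω = 121.9 rad/s
The rod makes angle φ with the slider axis where L sinφ = r sinθ; differentiating, L cosφ·φ̇ = r ω cosθ.
L cosφ = √(L² − r² sin²θ) = 0.21572 m.
|ω_rod| = r ω |cosθ| / √(L² − r² sin²θ) = 0.0641·121.9·0.19423/0.21572 = 7.0343 rad/s.

7.03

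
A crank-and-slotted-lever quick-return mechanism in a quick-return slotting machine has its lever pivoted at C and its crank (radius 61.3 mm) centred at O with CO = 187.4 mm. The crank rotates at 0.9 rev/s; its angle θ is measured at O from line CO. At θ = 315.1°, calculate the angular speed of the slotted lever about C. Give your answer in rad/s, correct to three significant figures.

1.22

ω = 5.655 rad/s (from 0.9 rev/s).
Crank pin A relative to C: A = (d + r cosθ, r sinθ); lever angle φ = atan2(r sinθ, d + r cosθ).
Differentiating tanφ: φ̇ = rω(d cosθ + r)/(d² + r² + 2dr cosθ).
d² + r² + 2dr cosθ = |CA|² = 0.0551507 m²;  d cosθ + r = +0.19404 m.
|ω_lever| = |0.0613·5.655·+0.19404| / 0.0551507 = 1.2196 rad/s.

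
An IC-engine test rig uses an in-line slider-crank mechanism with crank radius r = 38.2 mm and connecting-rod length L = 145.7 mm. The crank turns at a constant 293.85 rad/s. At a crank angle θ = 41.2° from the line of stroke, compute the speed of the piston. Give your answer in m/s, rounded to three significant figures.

ω = 293.9 rad/s
For an in-line slider-crank, x = r cosθ + √(L² − r² sin²θ), so v = −rω sinθ·[1 + r cosθ/√(L² − r² sin²θ)].
With r = 0.0382 m, L = 0.1457 m, θ = 41.2°: √(L² − r² sin²θ) = 0.14351 m.
v = −0.0382·293.9·0.65869·[1 + 0.0382·0.75241/0.14351] = -8.8747 m/s.
|v| = 8.8747 m/s.

8.87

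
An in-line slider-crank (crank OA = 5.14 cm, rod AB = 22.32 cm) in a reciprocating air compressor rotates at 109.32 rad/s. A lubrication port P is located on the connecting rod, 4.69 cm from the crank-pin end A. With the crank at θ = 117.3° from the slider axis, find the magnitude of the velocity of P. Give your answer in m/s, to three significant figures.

5.29

ω = 109.3 rad/s.  Crank-pin speed |V_A| = rω = 5.619 m/s, perpendicular to OA.
Rod angle: sinφ = −(r/L) sinθ ⇒ φ = -11.808°; ω_rod = −rω cosθ/√(L²−r²sin²θ) = +11.796 rad/s.
V_P = V_A + ω_rod × AP, with AP = 0.0469 m along the rod.
Components: V_Px = −rω sinθ − a·ω_rod·sinφ = -4.88 m/s;  V_Py = rω cosθ + a·ω_rod·cosφ = -2.0356 m/s.
|V_P| = √(V_Px² + V_Py²) = 5.2875 m/s.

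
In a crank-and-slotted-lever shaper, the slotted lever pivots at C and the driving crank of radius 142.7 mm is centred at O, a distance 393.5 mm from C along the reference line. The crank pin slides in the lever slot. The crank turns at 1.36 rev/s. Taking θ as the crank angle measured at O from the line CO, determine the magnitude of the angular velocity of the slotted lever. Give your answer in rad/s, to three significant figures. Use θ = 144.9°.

2.62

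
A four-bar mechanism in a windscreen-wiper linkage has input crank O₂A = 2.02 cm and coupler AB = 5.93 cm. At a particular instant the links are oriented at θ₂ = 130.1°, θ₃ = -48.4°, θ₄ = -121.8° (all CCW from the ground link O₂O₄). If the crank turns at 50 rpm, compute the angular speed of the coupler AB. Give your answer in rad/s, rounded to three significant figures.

ω₂ = 5.236 rad/s (from 50 rpm).
Differentiating the loop-closure r₂e^{iθ₂}+r₃e^{iθ₃}=r₁+r₄e^{iθ₄} gives r₂ω₂e^{iθ₂}+r₃ω₃e^{iθ₃}=r₄ω₄e^{iθ₄}.
Eliminating the other unknown: ω₃ = r₂ω₂ sin(θ₄−θ₂) / [r₃ sin(θ₃−θ₄)].
Numerator sine = +0.95052; denominator sine = +0.95832.
Result = 0.0202·5.236·(+0.95052) / (0.0593·(+0.95832)) = +1.7691 rad/s; magnitude 1.7691 rad/s.

1.77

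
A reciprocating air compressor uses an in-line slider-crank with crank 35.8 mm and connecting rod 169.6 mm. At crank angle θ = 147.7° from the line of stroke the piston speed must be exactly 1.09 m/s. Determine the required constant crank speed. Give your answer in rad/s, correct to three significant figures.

69.5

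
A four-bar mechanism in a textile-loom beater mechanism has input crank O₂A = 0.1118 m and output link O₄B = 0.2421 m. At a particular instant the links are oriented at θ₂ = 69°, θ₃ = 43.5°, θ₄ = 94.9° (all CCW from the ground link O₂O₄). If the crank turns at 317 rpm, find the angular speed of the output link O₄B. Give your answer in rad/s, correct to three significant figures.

ω₂ = 33.2 rad/s (from 317 rpm).
Differentiating the loop-closure r₂e^{iθ₂}+r₃e^{iθ₃}=r₁+r₄e^{iθ₄} gives r₂ω₂e^{iθ₂}+r₃ω₃e^{iθ₃}=r₄ω₄e^{iθ₄}.
Eliminating the other unknown: ω₄ = r₂ω₂ sin(θ₂−θ₃) / [r₄ sin(θ₄−θ₃)].
Numerator sine = +0.43051; denominator sine = +0.78152.
Result = 0.1118·33.2·(+0.43051) / (0.2421·(+0.78152)) = +8.4446 rad/s; magnitude 8.4446 rad/s.

8.44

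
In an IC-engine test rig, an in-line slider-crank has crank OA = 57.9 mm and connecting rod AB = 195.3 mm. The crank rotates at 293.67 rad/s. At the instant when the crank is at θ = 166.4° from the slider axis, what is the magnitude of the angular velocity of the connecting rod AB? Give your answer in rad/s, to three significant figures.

ω = 293.7 rad/s
The rod makes angle φ with the slider axis where L sinφ = r sinθ; differentiating, L cosφ·φ̇ = r ω cosθ.
L cosφ = √(L² − r² sin²θ) = 0.19482 m.
|ω_rod| = r ω |cosθ| / √(L² − r² sin²θ) = 0.0579·293.7·0.97196/0.19482 = 84.829 rad/s.

84.8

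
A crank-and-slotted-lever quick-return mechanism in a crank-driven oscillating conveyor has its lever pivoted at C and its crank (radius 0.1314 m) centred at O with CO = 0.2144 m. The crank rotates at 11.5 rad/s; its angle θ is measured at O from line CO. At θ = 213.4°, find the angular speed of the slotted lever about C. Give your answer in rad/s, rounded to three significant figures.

ω = 11.5 rad/s
Crank pin A relative to C: A = (d + r cosθ, r sinθ); lever angle φ = atan2(r sinθ, d + r cosθ).
Differentiating tanφ: φ̇ = rω(d cosθ + r)/(d² + r² + 2dr cosθ).
d² + r² + 2dr cosθ = |CA|² = 0.0161944 m²;  d cosθ + r = -0.047591 m.
|ω_lever| = |0.1314·11.5·-0.047591| / 0.0161944 = 4.4408 rad/s.

4.44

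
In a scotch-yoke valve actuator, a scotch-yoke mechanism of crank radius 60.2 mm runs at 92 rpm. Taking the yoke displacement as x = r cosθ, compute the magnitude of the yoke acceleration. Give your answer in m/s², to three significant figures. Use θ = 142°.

ω = 9.634 rad/s (from 92 rpm).
x = r cosθ ⇒ ẍ = −rω² cosθ (ω constant).
|a| = rω²|cosθ| = 0.0602·(9.634)²·|cos 142°| = 4.4031 m/s².

4.40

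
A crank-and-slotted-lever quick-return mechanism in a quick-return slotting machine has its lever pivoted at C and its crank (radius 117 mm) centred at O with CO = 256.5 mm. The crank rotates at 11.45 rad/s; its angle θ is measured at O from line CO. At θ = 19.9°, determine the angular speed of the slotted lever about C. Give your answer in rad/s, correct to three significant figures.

3.53

ω = 11.45 rad/s
Crank pin A relative to C: A = (d + r cosθ, r sinθ); lever angle φ = atan2(r sinθ, d + r cosθ).
Differentiating tanφ: φ̇ = rω(d cosθ + r)/(d² + r² + 2dr cosθ).
d² + r² + 2dr cosθ = |CA|² = 0.135918 m²;  d cosθ + r = +0.35818 m.
|ω_lever| = |0.117·11.45·+0.35818| / 0.135918 = 3.5304 rad/s.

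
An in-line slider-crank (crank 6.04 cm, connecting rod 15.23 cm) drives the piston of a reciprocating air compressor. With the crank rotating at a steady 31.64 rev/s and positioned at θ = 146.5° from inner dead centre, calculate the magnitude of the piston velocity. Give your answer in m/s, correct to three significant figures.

ω = 2π·31.6 = 198.8 rad/s
For an in-line slider-crank, x = r cosθ + √(L² − r² sin²θ), so v = −rω sinθ·[1 + r cosθ/√(L² − r² sin²θ)].
With r = 0.0604 m, L = 0.1523 m, θ = 146.5°: √(L² − r² sin²θ) = 0.14861 m.
v = −0.0604·198.8·0.55194·[1 + 0.0604·-0.83389/0.14861] = -4.3812 m/s.
|v| = 4.3812 m/s.

4.38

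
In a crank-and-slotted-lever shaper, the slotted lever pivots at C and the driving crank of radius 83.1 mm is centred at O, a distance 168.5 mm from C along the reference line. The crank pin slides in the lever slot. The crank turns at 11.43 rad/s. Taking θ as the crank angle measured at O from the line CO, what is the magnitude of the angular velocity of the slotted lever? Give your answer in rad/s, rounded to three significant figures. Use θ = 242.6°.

ω = 11.43 rad/s
Crank pin A relative to C: A = (d + r cosθ, r sinθ); lever angle φ = atan2(r sinθ, d + r cosθ).
Differentiating tanφ: φ̇ = rω(d cosθ + r)/(d² + r² + 2dr cosθ).
d² + r² + 2dr cosθ = |CA|² = 0.0224101 m²;  d cosθ + r = +0.0055563 m.
|ω_lever| = |0.0831·11.43·+0.0055563| / 0.0224101 = 0.2355 rad/s.

0.236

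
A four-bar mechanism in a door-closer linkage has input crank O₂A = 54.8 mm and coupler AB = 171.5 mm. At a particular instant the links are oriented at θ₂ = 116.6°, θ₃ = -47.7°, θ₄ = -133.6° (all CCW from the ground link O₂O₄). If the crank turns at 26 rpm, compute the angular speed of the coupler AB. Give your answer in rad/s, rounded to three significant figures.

ω₂ = 2.723 rad/s (from 26 rpm).
Differentiating the loop-closure r₂e^{iθ₂}+r₃e^{iθ₃}=r₁+r₄e^{iθ₄} gives r₂ω₂e^{iθ₂}+r₃ω₃e^{iθ₃}=r₄ω₄e^{iθ₄}.
Eliminating the other unknown: ω₃ = r₂ω₂ sin(θ₄−θ₂) / [r₃ sin(θ₃−θ₄)].
Numerator sine = +0.94088; denominator sine = +0.99744.
Result = 0.0548·2.723·(+0.94088) / (0.1715·(+0.99744)) = +0.82066 rad/s; magnitude 0.82066 rad/s.

0.821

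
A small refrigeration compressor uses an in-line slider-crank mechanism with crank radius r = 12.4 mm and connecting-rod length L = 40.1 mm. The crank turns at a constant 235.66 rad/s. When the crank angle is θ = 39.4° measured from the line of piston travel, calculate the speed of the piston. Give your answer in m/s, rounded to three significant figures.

ω = 235.7 rad/s
For an in-line slider-crank, x = r cosθ + √(L² − r² sin²θ), so v = −rω sinθ·[1 + r cosθ/√(L² − r² sin²θ)].
With r = 0.0124 m, L = 0.0401 m, θ = 39.4°: √(L² − r² sin²θ) = 0.03932 m.
v = −0.0124·235.7·0.63473·[1 + 0.0124·0.77273/0.03932] = -2.3068 m/s.
|v| = 2.3068 m/s.

2.31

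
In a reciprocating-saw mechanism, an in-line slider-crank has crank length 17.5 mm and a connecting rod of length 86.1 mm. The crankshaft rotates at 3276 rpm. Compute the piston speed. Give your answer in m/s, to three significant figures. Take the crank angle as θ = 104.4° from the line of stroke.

ω = 2π·3276/60 = 343.1 rad/s
For an in-line slider-crank, x = r cosθ + √(L² − r² sin²θ), so v = −rω sinθ·[1 + r cosθ/√(L² − r² sin²θ)].
With r = 0.0175 m, L = 0.0861 m, θ = 104.4°: √(L² − r² sin²θ) = 0.084415 m.
v = −0.0175·343.1·0.96858·[1 + 0.0175·-0.24869/0.084415] = -5.5152 m/s.
|v| = 5.5152 m/s.

5.52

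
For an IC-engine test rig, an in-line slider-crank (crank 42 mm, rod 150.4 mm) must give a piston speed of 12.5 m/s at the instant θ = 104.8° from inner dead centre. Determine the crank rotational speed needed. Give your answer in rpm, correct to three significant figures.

3170

For an in-line slider-crank, |v_piston| = rω|sinθ|·[1 + r cosθ/√(L² − r² sin²θ)].
With r = 0.042 m, L = 0.1504 m, θ = 104.8°: the bracketed kinematic factor |dx/dθ| = 0.037598 m.
ω = v/|dx/dθ| = 12.5/0.037598 = 332.46 rad/s.
N = 60ω/(2π) = 3174.8 rpm.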